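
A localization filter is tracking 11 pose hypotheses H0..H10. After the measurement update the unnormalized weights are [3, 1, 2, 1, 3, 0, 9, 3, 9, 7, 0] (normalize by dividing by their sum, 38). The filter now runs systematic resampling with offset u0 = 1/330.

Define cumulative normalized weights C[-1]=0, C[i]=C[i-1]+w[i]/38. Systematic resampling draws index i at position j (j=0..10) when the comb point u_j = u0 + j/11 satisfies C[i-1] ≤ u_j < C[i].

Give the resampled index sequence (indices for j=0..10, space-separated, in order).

0 1 4 6 6 6 7 8 8 9 9

C = [3/38, 2/19, 3/19, 7/38, 5/19, 5/19, 1/2, 11/19, 31/38, 1, 1]
j=0: u_0=1/330 ∈ [0, 3/38) → index 0
j=1: u_1=31/330 ∈ [3/38, 2/19) → index 1
j=2: u_2=61/330 ∈ [7/38, 5/19) → index 4
j=3: u_3=91/330 ∈ [5/19, 1/2) → index 6
j=4: u_4=11/30 ∈ [5/19, 1/2) → index 6
j=5: u_5=151/330 ∈ [5/19, 1/2) → index 6
j=6: u_6=181/330 ∈ [1/2, 11/19) → index 7
j=7: u_7=211/330 ∈ [11/19, 31/38) → index 8
j=8: u_8=241/330 ∈ [11/19, 31/38) → index 8
j=9: u_9=271/330 ∈ [31/38, 1) → index 9
j=10: u_10=301/330 ∈ [31/38, 1) → index 9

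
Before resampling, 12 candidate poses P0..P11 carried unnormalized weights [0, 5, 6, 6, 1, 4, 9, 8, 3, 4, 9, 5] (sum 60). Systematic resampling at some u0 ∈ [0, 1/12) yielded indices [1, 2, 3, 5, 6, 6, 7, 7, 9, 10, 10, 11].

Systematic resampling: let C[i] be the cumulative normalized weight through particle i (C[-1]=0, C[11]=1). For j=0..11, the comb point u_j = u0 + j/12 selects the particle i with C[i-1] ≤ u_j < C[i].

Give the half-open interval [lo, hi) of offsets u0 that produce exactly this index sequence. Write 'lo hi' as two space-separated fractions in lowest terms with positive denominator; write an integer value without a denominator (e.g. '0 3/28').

C = [0, 1/12, 11/60, 17/60, 3/10, 11/30, 31/60, 13/20, 7/10, 23/30, 11/12, 1]
j=0 picked index 1: u0 ∈ [0, 1/12)
j=1 picked index 2: u0 ∈ [0, 1/10)
j=2 picked index 3: u0 ∈ [1/60, 7/60)
j=3 picked index 5: u0 ∈ [1/20, 7/60)
j=4 picked index 6: u0 ∈ [1/30, 11/60)
j=5 picked index 6: u0 ∈ [-1/20, 1/10)
j=6 picked index 7: u0 ∈ [1/60, 3/20)
j=7 picked index 7: u0 ∈ [-1/15, 1/15)
j=8 picked index 9: u0 ∈ [1/30, 1/10)
j=9 picked index 10: u0 ∈ [1/60, 1/6)
j=10 picked index 10: u0 ∈ [-1/15, 1/12)
j=11 picked index 11: u0 ∈ [0, 1/12)
intersection: [1/20, 1/15)

1/20 1/15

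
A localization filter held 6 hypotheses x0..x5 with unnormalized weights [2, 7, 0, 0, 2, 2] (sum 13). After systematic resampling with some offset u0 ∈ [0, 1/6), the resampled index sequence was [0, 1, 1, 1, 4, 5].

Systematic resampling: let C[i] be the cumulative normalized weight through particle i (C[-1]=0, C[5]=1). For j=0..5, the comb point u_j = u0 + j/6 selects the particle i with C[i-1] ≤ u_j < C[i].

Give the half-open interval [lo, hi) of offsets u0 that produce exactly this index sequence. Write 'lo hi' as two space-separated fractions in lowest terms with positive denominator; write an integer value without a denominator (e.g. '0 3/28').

C = [2/13, 9/13, 9/13, 9/13, 11/13, 1]
j=0 picked index 0: u0 ∈ [0, 2/13)
j=1 picked index 1: u0 ∈ [-1/78, 41/78)
j=2 picked index 1: u0 ∈ [-7/39, 14/39)
j=3 picked index 1: u0 ∈ [-9/26, 5/26)
j=4 picked index 4: u0 ∈ [1/39, 7/39)
j=5 picked index 5: u0 ∈ [1/78, 1/6)
intersection: [1/39, 2/13)

1/39 2/13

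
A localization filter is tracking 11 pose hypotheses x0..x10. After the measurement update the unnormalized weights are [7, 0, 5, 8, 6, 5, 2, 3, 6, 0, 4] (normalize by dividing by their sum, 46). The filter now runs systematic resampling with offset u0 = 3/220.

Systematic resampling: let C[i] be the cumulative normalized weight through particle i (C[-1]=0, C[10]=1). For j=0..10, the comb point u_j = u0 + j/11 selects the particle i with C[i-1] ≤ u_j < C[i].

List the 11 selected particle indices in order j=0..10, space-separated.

0 0 2 3 3 4 4 5 7 8 10

C = [7/46, 7/46, 6/23, 10/23, 13/23, 31/46, 33/46, 18/23, 21/23, 21/23, 1]
j=0: u_0=3/220 ∈ [0, 7/46) → index 0
j=1: u_1=23/220 ∈ [0, 7/46) → index 0
j=2: u_2=43/220 ∈ [7/46, 6/23) → index 2
j=3: u_3=63/220 ∈ [6/23, 10/23) → index 3
j=4: u_4=83/220 ∈ [6/23, 10/23) → index 3
j=5: u_5=103/220 ∈ [10/23, 13/23) → index 4
j=6: u_6=123/220 ∈ [10/23, 13/23) → index 4
j=7: u_7=13/20 ∈ [13/23, 31/46) → index 5
j=8: u_8=163/220 ∈ [33/46, 18/23) → index 7
j=9: u_9=183/220 ∈ [18/23, 21/23) → index 8
j=10: u_10=203/220 ∈ [21/23, 1) → index 10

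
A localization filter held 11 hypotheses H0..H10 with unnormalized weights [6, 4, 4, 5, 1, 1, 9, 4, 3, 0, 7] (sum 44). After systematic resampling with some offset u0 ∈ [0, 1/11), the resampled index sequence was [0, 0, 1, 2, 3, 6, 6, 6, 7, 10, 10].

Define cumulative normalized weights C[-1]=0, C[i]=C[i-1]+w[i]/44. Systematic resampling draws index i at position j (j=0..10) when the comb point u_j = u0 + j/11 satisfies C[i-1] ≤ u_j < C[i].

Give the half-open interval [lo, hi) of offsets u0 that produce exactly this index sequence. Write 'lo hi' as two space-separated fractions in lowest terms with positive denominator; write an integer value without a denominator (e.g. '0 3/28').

C = [3/22, 5/22, 7/22, 19/44, 5/11, 21/44, 15/22, 17/22, 37/44, 37/44, 1]
j=0 picked index 0: u0 ∈ [0, 3/22)
j=1 picked index 0: u0 ∈ [-1/11, 1/22)
j=2 picked index 1: u0 ∈ [-1/22, 1/22)
j=3 picked index 2: u0 ∈ [-1/22, 1/22)
j=4 picked index 3: u0 ∈ [-1/22, 3/44)
j=5 picked index 6: u0 ∈ [1/44, 5/22)
j=6 picked index 6: u0 ∈ [-3/44, 3/22)
j=7 picked index 6: u0 ∈ [-7/44, 1/22)
j=8 picked index 7: u0 ∈ [-1/22, 1/22)
j=9 picked index 10: u0 ∈ [1/44, 2/11)
j=10 picked index 10: u0 ∈ [-3/44, 1/11)
intersection: [1/44, 1/22)

1/44 1/22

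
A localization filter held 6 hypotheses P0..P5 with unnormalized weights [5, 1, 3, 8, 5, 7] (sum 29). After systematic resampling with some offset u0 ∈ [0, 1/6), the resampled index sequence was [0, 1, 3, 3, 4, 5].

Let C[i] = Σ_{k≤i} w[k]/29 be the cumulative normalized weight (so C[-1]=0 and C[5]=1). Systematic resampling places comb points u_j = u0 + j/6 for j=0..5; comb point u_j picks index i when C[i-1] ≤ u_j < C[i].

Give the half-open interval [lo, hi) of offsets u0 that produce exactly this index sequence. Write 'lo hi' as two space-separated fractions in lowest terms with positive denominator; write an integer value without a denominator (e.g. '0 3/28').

1/174 7/174

C = [5/29, 6/29, 9/29, 17/29, 22/29, 1]
j=0 picked index 0: u0 ∈ [0, 5/29)
j=1 picked index 1: u0 ∈ [1/174, 7/174)
j=2 picked index 3: u0 ∈ [-2/87, 22/87)
j=3 picked index 3: u0 ∈ [-11/58, 5/58)
j=4 picked index 4: u0 ∈ [-7/87, 8/87)
j=5 picked index 5: u0 ∈ [-13/174, 1/6)
intersection: [1/174, 7/174)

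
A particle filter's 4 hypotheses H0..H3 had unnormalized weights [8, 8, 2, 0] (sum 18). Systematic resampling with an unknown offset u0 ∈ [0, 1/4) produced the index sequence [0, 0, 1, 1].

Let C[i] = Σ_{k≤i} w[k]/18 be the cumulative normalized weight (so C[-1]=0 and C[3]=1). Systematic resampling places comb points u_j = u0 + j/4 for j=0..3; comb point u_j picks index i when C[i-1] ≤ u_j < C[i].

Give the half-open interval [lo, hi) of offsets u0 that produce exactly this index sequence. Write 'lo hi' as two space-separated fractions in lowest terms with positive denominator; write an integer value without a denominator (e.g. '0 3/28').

C = [4/9, 8/9, 1, 1]
j=0 picked index 0: u0 ∈ [0, 4/9)
j=1 picked index 0: u0 ∈ [-1/4, 7/36)
j=2 picked index 1: u0 ∈ [-1/18, 7/18)
j=3 picked index 1: u0 ∈ [-11/36, 5/36)
intersection: [0, 5/36)

0 5/36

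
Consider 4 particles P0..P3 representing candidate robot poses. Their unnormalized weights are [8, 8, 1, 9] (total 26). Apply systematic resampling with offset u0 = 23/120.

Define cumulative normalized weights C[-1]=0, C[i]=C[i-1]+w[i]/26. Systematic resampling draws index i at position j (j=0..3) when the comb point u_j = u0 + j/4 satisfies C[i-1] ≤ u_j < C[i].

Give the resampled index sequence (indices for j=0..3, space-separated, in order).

C = [4/13, 8/13, 17/26, 1]
j=0: u_0=23/120 ∈ [0, 4/13) → index 0
j=1: u_1=53/120 ∈ [4/13, 8/13) → index 1
j=2: u_2=83/120 ∈ [17/26, 1) → index 3
j=3: u_3=113/120 ∈ [17/26, 1) → index 3

0 1 3 3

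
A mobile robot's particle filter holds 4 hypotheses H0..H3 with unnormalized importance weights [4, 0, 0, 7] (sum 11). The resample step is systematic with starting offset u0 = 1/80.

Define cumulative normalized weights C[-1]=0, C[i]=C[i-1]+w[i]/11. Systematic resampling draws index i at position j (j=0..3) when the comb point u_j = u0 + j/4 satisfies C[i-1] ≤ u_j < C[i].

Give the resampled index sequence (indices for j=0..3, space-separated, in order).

C = [4/11, 4/11, 4/11, 1]
j=0: u_0=1/80 ∈ [0, 4/11) → index 0
j=1: u_1=21/80 ∈ [0, 4/11) → index 0
j=2: u_2=41/80 ∈ [4/11, 1) → index 3
j=3: u_3=61/80 ∈ [4/11, 1) → index 3

0 0 3 3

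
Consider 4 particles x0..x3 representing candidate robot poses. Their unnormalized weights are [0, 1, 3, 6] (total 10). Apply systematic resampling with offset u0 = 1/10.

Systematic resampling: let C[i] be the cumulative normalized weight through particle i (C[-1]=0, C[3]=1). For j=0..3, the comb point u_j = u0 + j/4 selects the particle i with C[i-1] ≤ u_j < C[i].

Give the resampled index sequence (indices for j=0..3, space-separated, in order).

C = [0, 1/10, 2/5, 1]
j=0: u_0=1/10 ∈ [1/10, 2/5) → index 2
j=1: u_1=7/20 ∈ [1/10, 2/5) → index 2
j=2: u_2=3/5 ∈ [2/5, 1) → index 3
j=3: u_3=17/20 ∈ [2/5, 1) → index 3

2 2 3 3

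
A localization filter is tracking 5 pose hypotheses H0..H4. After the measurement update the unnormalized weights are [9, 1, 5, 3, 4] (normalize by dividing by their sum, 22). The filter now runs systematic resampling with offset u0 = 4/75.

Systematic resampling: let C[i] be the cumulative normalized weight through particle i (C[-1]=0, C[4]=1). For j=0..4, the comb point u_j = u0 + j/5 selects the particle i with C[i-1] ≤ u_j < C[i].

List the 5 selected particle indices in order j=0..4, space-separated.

C = [9/22, 5/11, 15/22, 9/11, 1]
j=0: u_0=4/75 ∈ [0, 9/22) → index 0
j=1: u_1=19/75 ∈ [0, 9/22) → index 0
j=2: u_2=34/75 ∈ [9/22, 5/11) → index 1
j=3: u_3=49/75 ∈ [5/11, 15/22) → index 2
j=4: u_4=64/75 ∈ [9/11, 1) → index 4

0 0 1 2 4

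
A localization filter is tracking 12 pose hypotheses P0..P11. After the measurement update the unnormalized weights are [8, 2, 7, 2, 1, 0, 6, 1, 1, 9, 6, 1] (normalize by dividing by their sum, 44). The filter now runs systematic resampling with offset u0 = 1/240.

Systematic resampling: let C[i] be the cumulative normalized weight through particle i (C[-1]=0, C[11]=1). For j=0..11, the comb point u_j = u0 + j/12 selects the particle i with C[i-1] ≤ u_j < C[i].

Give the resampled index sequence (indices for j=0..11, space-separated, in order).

C = [2/11, 5/22, 17/44, 19/44, 5/11, 5/11, 13/22, 27/44, 7/11, 37/44, 43/44, 1]
j=0: u_0=1/240 ∈ [0, 2/11) → index 0
j=1: u_1=7/80 ∈ [0, 2/11) → index 0
j=2: u_2=41/240 ∈ [0, 2/11) → index 0
j=3: u_3=61/240 ∈ [5/22, 17/44) → index 2
j=4: u_4=27/80 ∈ [5/22, 17/44) → index 2
j=5: u_5=101/240 ∈ [17/44, 19/44) → index 3
j=6: u_6=121/240 ∈ [5/11, 13/22) → index 6
j=7: u_7=47/80 ∈ [5/11, 13/22) → index 6
j=8: u_8=161/240 ∈ [7/11, 37/44) → index 9
j=9: u_9=181/240 ∈ [7/11, 37/44) → index 9
j=10: u_10=67/80 ∈ [7/11, 37/44) → index 9
j=11: u_11=221/240 ∈ [37/44, 43/44) → index 10

0 0 0 2 2 3 6 6 9 9 9 10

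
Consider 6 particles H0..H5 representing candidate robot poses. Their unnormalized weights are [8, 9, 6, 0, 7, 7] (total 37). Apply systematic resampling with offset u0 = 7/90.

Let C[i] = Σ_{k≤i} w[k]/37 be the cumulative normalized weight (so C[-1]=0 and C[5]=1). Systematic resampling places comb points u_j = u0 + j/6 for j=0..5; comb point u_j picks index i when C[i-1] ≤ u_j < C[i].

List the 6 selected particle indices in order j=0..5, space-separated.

0 1 1 2 4 5

C = [8/37, 17/37, 23/37, 23/37, 30/37, 1]
j=0: u_0=7/90 ∈ [0, 8/37) → index 0
j=1: u_1=11/45 ∈ [8/37, 17/37) → index 1
j=2: u_2=37/90 ∈ [8/37, 17/37) → index 1
j=3: u_3=26/45 ∈ [17/37, 23/37) → index 2
j=4: u_4=67/90 ∈ [23/37, 30/37) → index 4
j=5: u_5=41/45 ∈ [30/37, 1) → index 5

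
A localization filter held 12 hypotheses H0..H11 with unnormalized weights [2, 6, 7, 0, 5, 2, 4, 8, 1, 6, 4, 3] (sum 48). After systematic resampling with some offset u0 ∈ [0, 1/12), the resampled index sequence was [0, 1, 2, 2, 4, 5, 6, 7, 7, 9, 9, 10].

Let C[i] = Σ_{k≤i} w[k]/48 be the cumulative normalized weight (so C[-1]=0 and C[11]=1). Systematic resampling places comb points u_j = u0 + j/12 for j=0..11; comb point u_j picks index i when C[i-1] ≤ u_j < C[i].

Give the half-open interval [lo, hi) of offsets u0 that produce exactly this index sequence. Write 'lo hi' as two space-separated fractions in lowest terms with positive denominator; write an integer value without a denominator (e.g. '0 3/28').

0 1/48

C = [1/24, 1/6, 5/16, 5/16, 5/12, 11/24, 13/24, 17/24, 35/48, 41/48, 15/16, 1]
j=0 picked index 0: u0 ∈ [0, 1/24)
j=1 picked index 1: u0 ∈ [-1/24, 1/12)
j=2 picked index 2: u0 ∈ [0, 7/48)
j=3 picked index 2: u0 ∈ [-1/12, 1/16)
j=4 picked index 4: u0 ∈ [-1/48, 1/12)
j=5 picked index 5: u0 ∈ [0, 1/24)
j=6 picked index 6: u0 ∈ [-1/24, 1/24)
j=7 picked index 7: u0 ∈ [-1/24, 1/8)
j=8 picked index 7: u0 ∈ [-1/8, 1/24)
j=9 picked index 9: u0 ∈ [-1/48, 5/48)
j=10 picked index 9: u0 ∈ [-5/48, 1/48)
j=11 picked index 10: u0 ∈ [-1/16, 1/48)
intersection: [0, 1/48)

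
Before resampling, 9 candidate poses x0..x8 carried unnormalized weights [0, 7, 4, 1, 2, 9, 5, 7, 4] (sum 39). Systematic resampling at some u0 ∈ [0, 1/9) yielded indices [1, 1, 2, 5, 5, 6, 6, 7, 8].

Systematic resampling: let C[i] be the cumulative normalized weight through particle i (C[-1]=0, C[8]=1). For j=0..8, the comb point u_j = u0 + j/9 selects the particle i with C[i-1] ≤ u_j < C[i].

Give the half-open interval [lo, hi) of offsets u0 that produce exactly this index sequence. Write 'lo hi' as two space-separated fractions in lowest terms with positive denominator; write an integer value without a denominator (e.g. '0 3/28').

4/117 2/39

C = [0, 7/39, 11/39, 4/13, 14/39, 23/39, 28/39, 35/39, 1]
j=0 picked index 1: u0 ∈ [0, 7/39)
j=1 picked index 1: u0 ∈ [-1/9, 8/117)
j=2 picked index 2: u0 ∈ [-5/117, 7/117)
j=3 picked index 5: u0 ∈ [1/39, 10/39)
j=4 picked index 5: u0 ∈ [-10/117, 17/117)
j=5 picked index 6: u0 ∈ [4/117, 19/117)
j=6 picked index 6: u0 ∈ [-1/13, 2/39)
j=7 picked index 7: u0 ∈ [-7/117, 14/117)
j=8 picked index 8: u0 ∈ [1/117, 1/9)
intersection: [4/117, 2/39)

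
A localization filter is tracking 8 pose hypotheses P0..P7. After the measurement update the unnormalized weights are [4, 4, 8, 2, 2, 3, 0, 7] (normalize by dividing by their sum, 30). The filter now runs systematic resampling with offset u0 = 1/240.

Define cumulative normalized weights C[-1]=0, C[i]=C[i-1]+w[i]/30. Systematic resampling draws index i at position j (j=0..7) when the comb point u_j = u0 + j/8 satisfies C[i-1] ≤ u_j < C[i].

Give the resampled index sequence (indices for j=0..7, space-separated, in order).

0 0 1 2 2 4 5 7

C = [2/15, 4/15, 8/15, 3/5, 2/3, 23/30, 23/30, 1]
j=0: u_0=1/240 ∈ [0, 2/15) → index 0
j=1: u_1=31/240 ∈ [0, 2/15) → index 0
j=2: u_2=61/240 ∈ [2/15, 4/15) → index 1
j=3: u_3=91/240 ∈ [4/15, 8/15) → index 2
j=4: u_4=121/240 ∈ [4/15, 8/15) → index 2
j=5: u_5=151/240 ∈ [3/5, 2/3) → index 4
j=6: u_6=181/240 ∈ [2/3, 23/30) → index 5
j=7: u_7=211/240 ∈ [23/30, 1) → index 7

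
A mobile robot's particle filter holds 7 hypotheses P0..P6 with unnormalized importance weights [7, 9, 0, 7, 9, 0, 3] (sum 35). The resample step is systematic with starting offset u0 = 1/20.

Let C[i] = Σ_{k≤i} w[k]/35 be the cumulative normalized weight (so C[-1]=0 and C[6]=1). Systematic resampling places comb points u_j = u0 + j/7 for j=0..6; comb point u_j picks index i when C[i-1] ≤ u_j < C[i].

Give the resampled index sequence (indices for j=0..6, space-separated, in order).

C = [1/5, 16/35, 16/35, 23/35, 32/35, 32/35, 1]
j=0: u_0=1/20 ∈ [0, 1/5) → index 0
j=1: u_1=27/140 ∈ [0, 1/5) → index 0
j=2: u_2=47/140 ∈ [1/5, 16/35) → index 1
j=3: u_3=67/140 ∈ [16/35, 23/35) → index 3
j=4: u_4=87/140 ∈ [16/35, 23/35) → index 3
j=5: u_5=107/140 ∈ [23/35, 32/35) → index 4
j=6: u_6=127/140 ∈ [23/35, 32/35) → index 4

0 0 1 3 3 4 4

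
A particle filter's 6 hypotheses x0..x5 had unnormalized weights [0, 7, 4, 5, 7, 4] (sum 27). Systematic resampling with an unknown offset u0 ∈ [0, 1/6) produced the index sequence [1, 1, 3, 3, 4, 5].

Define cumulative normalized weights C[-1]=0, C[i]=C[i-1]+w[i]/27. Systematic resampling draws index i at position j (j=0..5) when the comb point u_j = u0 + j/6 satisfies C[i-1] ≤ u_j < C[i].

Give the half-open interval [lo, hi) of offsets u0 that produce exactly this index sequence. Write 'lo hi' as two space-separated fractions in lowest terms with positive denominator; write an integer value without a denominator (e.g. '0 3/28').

C = [0, 7/27, 11/27, 16/27, 23/27, 1]
j=0 picked index 1: u0 ∈ [0, 7/27)
j=1 picked index 1: u0 ∈ [-1/6, 5/54)
j=2 picked index 3: u0 ∈ [2/27, 7/27)
j=3 picked index 3: u0 ∈ [-5/54, 5/54)
j=4 picked index 4: u0 ∈ [-2/27, 5/27)
j=5 picked index 5: u0 ∈ [1/54, 1/6)
intersection: [2/27, 5/54)

2/27 5/54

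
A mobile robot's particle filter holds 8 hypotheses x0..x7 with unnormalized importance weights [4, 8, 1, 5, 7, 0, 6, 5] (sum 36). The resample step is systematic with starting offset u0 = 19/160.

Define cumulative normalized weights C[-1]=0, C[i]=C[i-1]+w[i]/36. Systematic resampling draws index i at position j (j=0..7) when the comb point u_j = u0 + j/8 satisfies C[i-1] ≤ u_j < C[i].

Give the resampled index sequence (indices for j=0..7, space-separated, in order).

C = [1/9, 1/3, 13/36, 1/2, 25/36, 25/36, 31/36, 1]
j=0: u_0=19/160 ∈ [1/9, 1/3) → index 1
j=1: u_1=39/160 ∈ [1/9, 1/3) → index 1
j=2: u_2=59/160 ∈ [13/36, 1/2) → index 3
j=3: u_3=79/160 ∈ [13/36, 1/2) → index 3
j=4: u_4=99/160 ∈ [1/2, 25/36) → index 4
j=5: u_5=119/160 ∈ [25/36, 31/36) → index 6
j=6: u_6=139/160 ∈ [31/36, 1) → index 7
j=7: u_7=159/160 ∈ [31/36, 1) → index 7

1 1 3 3 4 6 7 7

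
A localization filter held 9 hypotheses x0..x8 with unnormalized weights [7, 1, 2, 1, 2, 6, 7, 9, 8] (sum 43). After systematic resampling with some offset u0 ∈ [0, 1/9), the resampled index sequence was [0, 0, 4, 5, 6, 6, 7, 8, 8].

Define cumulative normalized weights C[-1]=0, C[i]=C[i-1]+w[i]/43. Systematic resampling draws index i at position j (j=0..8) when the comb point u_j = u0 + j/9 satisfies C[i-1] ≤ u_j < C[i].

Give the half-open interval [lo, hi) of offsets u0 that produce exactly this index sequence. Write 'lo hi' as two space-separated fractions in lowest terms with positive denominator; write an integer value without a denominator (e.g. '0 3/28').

C = [7/43, 8/43, 10/43, 11/43, 13/43, 19/43, 26/43, 35/43, 1]
j=0 picked index 0: u0 ∈ [0, 7/43)
j=1 picked index 0: u0 ∈ [-1/9, 20/387)
j=2 picked index 4: u0 ∈ [13/387, 31/387)
j=3 picked index 5: u0 ∈ [-4/129, 14/129)
j=4 picked index 6: u0 ∈ [-1/387, 62/387)
j=5 picked index 6: u0 ∈ [-44/387, 19/387)
j=6 picked index 7: u0 ∈ [-8/129, 19/129)
j=7 picked index 8: u0 ∈ [14/387, 2/9)
j=8 picked index 8: u0 ∈ [-29/387, 1/9)
intersection: [14/387, 19/387)

14/387 19/387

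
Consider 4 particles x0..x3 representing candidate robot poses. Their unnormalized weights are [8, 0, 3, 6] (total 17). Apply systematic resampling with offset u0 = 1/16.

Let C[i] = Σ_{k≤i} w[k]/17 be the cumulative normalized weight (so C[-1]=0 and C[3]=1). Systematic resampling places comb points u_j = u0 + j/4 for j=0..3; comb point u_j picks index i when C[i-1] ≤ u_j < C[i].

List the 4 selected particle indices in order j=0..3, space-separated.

C = [8/17, 8/17, 11/17, 1]
j=0: u_0=1/16 ∈ [0, 8/17) → index 0
j=1: u_1=5/16 ∈ [0, 8/17) → index 0
j=2: u_2=9/16 ∈ [8/17, 11/17) → index 2
j=3: u_3=13/16 ∈ [11/17, 1) → index 3

0 0 2 3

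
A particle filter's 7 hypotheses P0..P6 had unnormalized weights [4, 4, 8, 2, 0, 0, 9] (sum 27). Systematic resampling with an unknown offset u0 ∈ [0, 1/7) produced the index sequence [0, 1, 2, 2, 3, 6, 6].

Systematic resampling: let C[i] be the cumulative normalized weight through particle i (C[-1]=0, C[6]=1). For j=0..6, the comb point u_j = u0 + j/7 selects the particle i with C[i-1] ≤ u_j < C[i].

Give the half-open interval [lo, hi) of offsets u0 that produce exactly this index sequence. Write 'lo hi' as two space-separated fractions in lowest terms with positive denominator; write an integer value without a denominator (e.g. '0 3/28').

C = [4/27, 8/27, 16/27, 2/3, 2/3, 2/3, 1]
j=0 picked index 0: u0 ∈ [0, 4/27)
j=1 picked index 1: u0 ∈ [1/189, 29/189)
j=2 picked index 2: u0 ∈ [2/189, 58/189)
j=3 picked index 2: u0 ∈ [-25/189, 31/189)
j=4 picked index 3: u0 ∈ [4/189, 2/21)
j=5 picked index 6: u0 ∈ [-1/21, 2/7)
j=6 picked index 6: u0 ∈ [-4/21, 1/7)
intersection: [4/189, 2/21)

4/189 2/21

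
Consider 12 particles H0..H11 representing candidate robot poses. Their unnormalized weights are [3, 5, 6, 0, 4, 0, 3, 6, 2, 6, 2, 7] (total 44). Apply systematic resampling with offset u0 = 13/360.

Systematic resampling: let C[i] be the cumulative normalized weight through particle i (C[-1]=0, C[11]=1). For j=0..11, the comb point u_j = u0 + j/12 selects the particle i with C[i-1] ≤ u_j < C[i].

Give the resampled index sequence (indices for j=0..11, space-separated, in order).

0 1 2 2 4 6 7 8 9 9 11 11

C = [3/44, 2/11, 7/22, 7/22, 9/22, 9/22, 21/44, 27/44, 29/44, 35/44, 37/44, 1]
j=0: u_0=13/360 ∈ [0, 3/44) → index 0
j=1: u_1=43/360 ∈ [3/44, 2/11) → index 1
j=2: u_2=73/360 ∈ [2/11, 7/22) → index 2
j=3: u_3=103/360 ∈ [2/11, 7/22) → index 2
j=4: u_4=133/360 ∈ [7/22, 9/22) → index 4
j=5: u_5=163/360 ∈ [9/22, 21/44) → index 6
j=6: u_6=193/360 ∈ [21/44, 27/44) → index 7
j=7: u_7=223/360 ∈ [27/44, 29/44) → index 8
j=8: u_8=253/360 ∈ [29/44, 35/44) → index 9
j=9: u_9=283/360 ∈ [29/44, 35/44) → index 9
j=10: u_10=313/360 ∈ [37/44, 1) → index 11
j=11: u_11=343/360 ∈ [37/44, 1) → index 11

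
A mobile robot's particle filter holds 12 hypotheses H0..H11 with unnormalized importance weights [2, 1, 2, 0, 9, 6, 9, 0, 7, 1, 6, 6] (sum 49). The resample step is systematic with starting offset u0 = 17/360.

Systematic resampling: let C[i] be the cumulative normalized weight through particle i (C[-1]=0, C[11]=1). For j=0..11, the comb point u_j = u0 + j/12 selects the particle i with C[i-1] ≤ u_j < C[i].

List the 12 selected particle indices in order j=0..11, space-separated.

C = [2/49, 3/49, 5/49, 5/49, 2/7, 20/49, 29/49, 29/49, 36/49, 37/49, 43/49, 1]
j=0: u_0=17/360 ∈ [2/49, 3/49) → index 1
j=1: u_1=47/360 ∈ [5/49, 2/7) → index 4
j=2: u_2=77/360 ∈ [5/49, 2/7) → index 4
j=3: u_3=107/360 ∈ [2/7, 20/49) → index 5
j=4: u_4=137/360 ∈ [2/7, 20/49) → index 5
j=5: u_5=167/360 ∈ [20/49, 29/49) → index 6
j=6: u_6=197/360 ∈ [20/49, 29/49) → index 6
j=7: u_7=227/360 ∈ [29/49, 36/49) → index 8
j=8: u_8=257/360 ∈ [29/49, 36/49) → index 8
j=9: u_9=287/360 ∈ [37/49, 43/49) → index 10
j=10: u_10=317/360 ∈ [43/49, 1) → index 11
j=11: u_11=347/360 ∈ [43/49, 1) → index 11

1 4 4 5 5 6 6 8 8 10 11 11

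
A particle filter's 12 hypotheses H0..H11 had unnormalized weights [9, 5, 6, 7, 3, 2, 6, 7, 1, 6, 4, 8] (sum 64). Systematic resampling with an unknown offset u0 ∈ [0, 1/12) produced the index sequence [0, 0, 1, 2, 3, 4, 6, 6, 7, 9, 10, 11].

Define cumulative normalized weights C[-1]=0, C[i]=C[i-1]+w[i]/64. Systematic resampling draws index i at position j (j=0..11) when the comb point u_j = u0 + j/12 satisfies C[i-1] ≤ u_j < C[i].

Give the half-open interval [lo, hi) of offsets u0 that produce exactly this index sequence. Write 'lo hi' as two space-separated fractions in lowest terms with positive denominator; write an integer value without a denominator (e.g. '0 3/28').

1/192 1/96

C = [9/64, 7/32, 5/16, 27/64, 15/32, 1/2, 19/32, 45/64, 23/32, 13/16, 7/8, 1]
j=0 picked index 0: u0 ∈ [0, 9/64)
j=1 picked index 0: u0 ∈ [-1/12, 11/192)
j=2 picked index 1: u0 ∈ [-5/192, 5/96)
j=3 picked index 2: u0 ∈ [-1/32, 1/16)
j=4 picked index 3: u0 ∈ [-1/48, 17/192)
j=5 picked index 4: u0 ∈ [1/192, 5/96)
j=6 picked index 6: u0 ∈ [0, 3/32)
j=7 picked index 6: u0 ∈ [-1/12, 1/96)
j=8 picked index 7: u0 ∈ [-7/96, 7/192)
j=9 picked index 9: u0 ∈ [-1/32, 1/16)
j=10 picked index 10: u0 ∈ [-1/48, 1/24)
j=11 picked index 11: u0 ∈ [-1/24, 1/12)
intersection: [1/192, 1/96)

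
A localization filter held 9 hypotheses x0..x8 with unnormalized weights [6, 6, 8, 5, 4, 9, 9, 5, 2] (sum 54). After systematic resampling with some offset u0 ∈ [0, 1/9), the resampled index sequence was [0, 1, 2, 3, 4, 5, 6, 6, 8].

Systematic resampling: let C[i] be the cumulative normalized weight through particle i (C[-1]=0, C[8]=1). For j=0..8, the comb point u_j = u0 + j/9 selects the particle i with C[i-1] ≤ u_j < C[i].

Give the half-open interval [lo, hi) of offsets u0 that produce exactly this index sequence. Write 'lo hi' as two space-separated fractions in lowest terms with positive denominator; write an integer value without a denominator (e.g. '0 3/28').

2/27 5/54

C = [1/9, 2/9, 10/27, 25/54, 29/54, 19/27, 47/54, 26/27, 1]
j=0 picked index 0: u0 ∈ [0, 1/9)
j=1 picked index 1: u0 ∈ [0, 1/9)
j=2 picked index 2: u0 ∈ [0, 4/27)
j=3 picked index 3: u0 ∈ [1/27, 7/54)
j=4 picked index 4: u0 ∈ [1/54, 5/54)
j=5 picked index 5: u0 ∈ [-1/54, 4/27)
j=6 picked index 6: u0 ∈ [1/27, 11/54)
j=7 picked index 6: u0 ∈ [-2/27, 5/54)
j=8 picked index 8: u0 ∈ [2/27, 1/9)
intersection: [2/27, 5/54)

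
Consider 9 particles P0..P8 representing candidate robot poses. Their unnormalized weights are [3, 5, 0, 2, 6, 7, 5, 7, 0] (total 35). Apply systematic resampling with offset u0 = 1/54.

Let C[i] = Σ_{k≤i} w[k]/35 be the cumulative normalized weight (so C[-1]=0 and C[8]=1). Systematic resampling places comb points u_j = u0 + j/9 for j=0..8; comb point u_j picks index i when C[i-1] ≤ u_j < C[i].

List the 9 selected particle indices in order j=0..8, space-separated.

C = [3/35, 8/35, 8/35, 2/7, 16/35, 23/35, 4/5, 1, 1]
j=0: u_0=1/54 ∈ [0, 3/35) → index 0
j=1: u_1=7/54 ∈ [3/35, 8/35) → index 1
j=2: u_2=13/54 ∈ [8/35, 2/7) → index 3
j=3: u_3=19/54 ∈ [2/7, 16/35) → index 4
j=4: u_4=25/54 ∈ [16/35, 23/35) → index 5
j=5: u_5=31/54 ∈ [16/35, 23/35) → index 5
j=6: u_6=37/54 ∈ [23/35, 4/5) → index 6
j=7: u_7=43/54 ∈ [23/35, 4/5) → index 6
j=8: u_8=49/54 ∈ [4/5, 1) → index 7

0 1 3 4 5 5 6 6 7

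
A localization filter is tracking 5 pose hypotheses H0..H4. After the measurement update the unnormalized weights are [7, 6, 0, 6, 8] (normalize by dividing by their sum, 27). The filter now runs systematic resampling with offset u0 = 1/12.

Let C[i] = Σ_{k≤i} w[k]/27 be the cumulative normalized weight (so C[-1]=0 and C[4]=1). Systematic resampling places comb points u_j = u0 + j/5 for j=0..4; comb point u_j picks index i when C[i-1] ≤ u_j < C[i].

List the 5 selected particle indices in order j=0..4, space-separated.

0 1 3 3 4

C = [7/27, 13/27, 13/27, 19/27, 1]
j=0: u_0=1/12 ∈ [0, 7/27) → index 0
j=1: u_1=17/60 ∈ [7/27, 13/27) → index 1
j=2: u_2=29/60 ∈ [13/27, 19/27) → index 3
j=3: u_3=41/60 ∈ [13/27, 19/27) → index 3
j=4: u_4=53/60 ∈ [19/27, 1) → index 4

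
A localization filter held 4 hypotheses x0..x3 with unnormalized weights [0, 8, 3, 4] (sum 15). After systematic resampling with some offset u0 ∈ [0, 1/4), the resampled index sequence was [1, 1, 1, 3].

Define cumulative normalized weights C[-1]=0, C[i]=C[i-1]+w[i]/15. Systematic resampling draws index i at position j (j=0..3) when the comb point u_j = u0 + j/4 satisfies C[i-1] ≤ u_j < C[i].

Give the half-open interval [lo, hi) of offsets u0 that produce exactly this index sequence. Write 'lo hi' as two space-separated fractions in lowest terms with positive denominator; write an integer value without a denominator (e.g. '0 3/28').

0 1/30

C = [0, 8/15, 11/15, 1]
j=0 picked index 1: u0 ∈ [0, 8/15)
j=1 picked index 1: u0 ∈ [-1/4, 17/60)
j=2 picked index 1: u0 ∈ [-1/2, 1/30)
j=3 picked index 3: u0 ∈ [-1/60, 1/4)
intersection: [0, 1/30)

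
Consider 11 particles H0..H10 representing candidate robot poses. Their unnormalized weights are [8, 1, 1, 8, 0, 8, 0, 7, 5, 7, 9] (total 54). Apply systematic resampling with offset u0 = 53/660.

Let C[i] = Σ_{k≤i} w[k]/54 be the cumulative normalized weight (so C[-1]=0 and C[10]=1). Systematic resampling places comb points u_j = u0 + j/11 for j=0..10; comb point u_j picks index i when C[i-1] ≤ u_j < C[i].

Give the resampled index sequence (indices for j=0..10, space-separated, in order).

C = [4/27, 1/6, 5/27, 1/3, 1/3, 13/27, 13/27, 11/18, 19/27, 5/6, 1]
j=0: u_0=53/660 ∈ [0, 4/27) → index 0
j=1: u_1=113/660 ∈ [1/6, 5/27) → index 2
j=2: u_2=173/660 ∈ [5/27, 1/3) → index 3
j=3: u_3=233/660 ∈ [1/3, 13/27) → index 5
j=4: u_4=293/660 ∈ [1/3, 13/27) → index 5
j=5: u_5=353/660 ∈ [13/27, 11/18) → index 7
j=6: u_6=413/660 ∈ [11/18, 19/27) → index 8
j=7: u_7=43/60 ∈ [19/27, 5/6) → index 9
j=8: u_8=533/660 ∈ [19/27, 5/6) → index 9
j=9: u_9=593/660 ∈ [5/6, 1) → index 10
j=10: u_10=653/660 ∈ [5/6, 1) → index 10

0 2 3 5 5 7 8 9 9 10 10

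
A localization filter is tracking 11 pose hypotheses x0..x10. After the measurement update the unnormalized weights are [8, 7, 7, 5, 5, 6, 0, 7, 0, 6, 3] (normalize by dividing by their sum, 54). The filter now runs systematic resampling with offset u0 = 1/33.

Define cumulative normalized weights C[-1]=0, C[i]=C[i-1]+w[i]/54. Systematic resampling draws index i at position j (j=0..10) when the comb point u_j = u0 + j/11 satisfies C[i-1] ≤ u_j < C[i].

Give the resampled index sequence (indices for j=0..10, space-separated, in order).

0 0 1 2 2 3 4 5 7 9 9

C = [4/27, 5/18, 11/27, 1/2, 16/27, 19/27, 19/27, 5/6, 5/6, 17/18, 1]
j=0: u_0=1/33 ∈ [0, 4/27) → index 0
j=1: u_1=4/33 ∈ [0, 4/27) → index 0
j=2: u_2=7/33 ∈ [4/27, 5/18) → index 1
j=3: u_3=10/33 ∈ [5/18, 11/27) → index 2
j=4: u_4=13/33 ∈ [5/18, 11/27) → index 2
j=5: u_5=16/33 ∈ [11/27, 1/2) → index 3
j=6: u_6=19/33 ∈ [1/2, 16/27) → index 4
j=7: u_7=2/3 ∈ [16/27, 19/27) → index 5
j=8: u_8=25/33 ∈ [19/27, 5/6) → index 7
j=9: u_9=28/33 ∈ [5/6, 17/18) → index 9
j=10: u_10=31/33 ∈ [5/6, 17/18) → index 9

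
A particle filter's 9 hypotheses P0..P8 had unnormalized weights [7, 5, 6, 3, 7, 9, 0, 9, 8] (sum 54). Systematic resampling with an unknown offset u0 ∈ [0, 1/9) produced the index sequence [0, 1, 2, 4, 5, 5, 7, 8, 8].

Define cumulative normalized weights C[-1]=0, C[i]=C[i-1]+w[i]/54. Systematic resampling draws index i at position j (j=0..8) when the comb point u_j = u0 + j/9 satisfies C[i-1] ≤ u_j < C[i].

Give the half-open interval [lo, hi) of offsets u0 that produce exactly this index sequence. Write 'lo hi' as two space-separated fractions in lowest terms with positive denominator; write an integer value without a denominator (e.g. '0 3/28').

2/27 1/9

C = [7/54, 2/9, 1/3, 7/18, 14/27, 37/54, 37/54, 23/27, 1]
j=0 picked index 0: u0 ∈ [0, 7/54)
j=1 picked index 1: u0 ∈ [1/54, 1/9)
j=2 picked index 2: u0 ∈ [0, 1/9)
j=3 picked index 4: u0 ∈ [1/18, 5/27)
j=4 picked index 5: u0 ∈ [2/27, 13/54)
j=5 picked index 5: u0 ∈ [-1/27, 7/54)
j=6 picked index 7: u0 ∈ [1/54, 5/27)
j=7 picked index 8: u0 ∈ [2/27, 2/9)
j=8 picked index 8: u0 ∈ [-1/27, 1/9)
intersection: [2/27, 1/9)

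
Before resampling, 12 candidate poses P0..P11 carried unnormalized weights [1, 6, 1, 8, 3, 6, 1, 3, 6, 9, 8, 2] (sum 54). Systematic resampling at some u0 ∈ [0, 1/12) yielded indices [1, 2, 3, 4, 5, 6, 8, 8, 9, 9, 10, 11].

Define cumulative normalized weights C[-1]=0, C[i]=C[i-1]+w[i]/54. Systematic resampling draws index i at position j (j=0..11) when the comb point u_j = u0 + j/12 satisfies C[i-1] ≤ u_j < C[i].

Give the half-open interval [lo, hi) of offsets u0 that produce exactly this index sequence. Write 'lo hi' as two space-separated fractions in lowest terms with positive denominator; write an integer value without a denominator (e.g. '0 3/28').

C = [1/54, 7/54, 4/27, 8/27, 19/54, 25/54, 13/27, 29/54, 35/54, 22/27, 26/27, 1]
j=0 picked index 1: u0 ∈ [1/54, 7/54)
j=1 picked index 2: u0 ∈ [5/108, 7/108)
j=2 picked index 3: u0 ∈ [-1/54, 7/54)
j=3 picked index 4: u0 ∈ [5/108, 11/108)
j=4 picked index 5: u0 ∈ [1/54, 7/54)
j=5 picked index 6: u0 ∈ [5/108, 7/108)
j=6 picked index 8: u0 ∈ [1/27, 4/27)
j=7 picked index 8: u0 ∈ [-5/108, 7/108)
j=8 picked index 9: u0 ∈ [-1/54, 4/27)
j=9 picked index 9: u0 ∈ [-11/108, 7/108)
j=10 picked index 10: u0 ∈ [-1/54, 7/54)
j=11 picked index 11: u0 ∈ [5/108, 1/12)
intersection: [5/108, 7/108)

5/108 7/108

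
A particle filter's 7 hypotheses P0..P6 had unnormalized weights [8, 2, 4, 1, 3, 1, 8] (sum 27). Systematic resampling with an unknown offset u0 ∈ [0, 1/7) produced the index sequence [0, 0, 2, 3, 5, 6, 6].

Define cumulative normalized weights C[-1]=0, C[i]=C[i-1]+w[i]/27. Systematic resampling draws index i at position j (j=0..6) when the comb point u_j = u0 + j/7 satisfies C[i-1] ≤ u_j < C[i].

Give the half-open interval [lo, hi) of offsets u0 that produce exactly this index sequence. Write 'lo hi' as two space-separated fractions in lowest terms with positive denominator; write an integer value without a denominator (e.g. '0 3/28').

2/21 8/63

C = [8/27, 10/27, 14/27, 5/9, 2/3, 19/27, 1]
j=0 picked index 0: u0 ∈ [0, 8/27)
j=1 picked index 0: u0 ∈ [-1/7, 29/189)
j=2 picked index 2: u0 ∈ [16/189, 44/189)
j=3 picked index 3: u0 ∈ [17/189, 8/63)
j=4 picked index 5: u0 ∈ [2/21, 25/189)
j=5 picked index 6: u0 ∈ [-2/189, 2/7)
j=6 picked index 6: u0 ∈ [-29/189, 1/7)
intersection: [2/21, 8/63)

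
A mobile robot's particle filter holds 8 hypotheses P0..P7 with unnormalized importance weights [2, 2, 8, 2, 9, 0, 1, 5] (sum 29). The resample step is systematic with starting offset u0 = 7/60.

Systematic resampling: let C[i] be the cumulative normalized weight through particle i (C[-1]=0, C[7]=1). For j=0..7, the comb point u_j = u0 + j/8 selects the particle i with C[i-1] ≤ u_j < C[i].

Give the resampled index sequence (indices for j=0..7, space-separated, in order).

1 2 2 4 4 4 7 7

C = [2/29, 4/29, 12/29, 14/29, 23/29, 23/29, 24/29, 1]
j=0: u_0=7/60 ∈ [2/29, 4/29) → index 1
j=1: u_1=29/120 ∈ [4/29, 12/29) → index 2
j=2: u_2=11/30 ∈ [4/29, 12/29) → index 2
j=3: u_3=59/120 ∈ [14/29, 23/29) → index 4
j=4: u_4=37/60 ∈ [14/29, 23/29) → index 4
j=5: u_5=89/120 ∈ [14/29, 23/29) → index 4
j=6: u_6=13/15 ∈ [24/29, 1) → index 7
j=7: u_7=119/120 ∈ [24/29, 1) → index 7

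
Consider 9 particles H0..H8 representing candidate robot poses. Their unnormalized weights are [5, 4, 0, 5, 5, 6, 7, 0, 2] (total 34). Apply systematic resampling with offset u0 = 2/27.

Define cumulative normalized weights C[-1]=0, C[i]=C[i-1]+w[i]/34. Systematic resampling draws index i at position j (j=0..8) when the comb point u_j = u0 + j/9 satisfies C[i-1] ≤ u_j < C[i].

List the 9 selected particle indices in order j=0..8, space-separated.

C = [5/34, 9/34, 9/34, 7/17, 19/34, 25/34, 16/17, 16/17, 1]
j=0: u_0=2/27 ∈ [0, 5/34) → index 0
j=1: u_1=5/27 ∈ [5/34, 9/34) → index 1
j=2: u_2=8/27 ∈ [9/34, 7/17) → index 3
j=3: u_3=11/27 ∈ [9/34, 7/17) → index 3
j=4: u_4=14/27 ∈ [7/17, 19/34) → index 4
j=5: u_5=17/27 ∈ [19/34, 25/34) → index 5
j=6: u_6=20/27 ∈ [25/34, 16/17) → index 6
j=7: u_7=23/27 ∈ [25/34, 16/17) → index 6
j=8: u_8=26/27 ∈ [16/17, 1) → index 8

0 1 3 3 4 5 6 6 8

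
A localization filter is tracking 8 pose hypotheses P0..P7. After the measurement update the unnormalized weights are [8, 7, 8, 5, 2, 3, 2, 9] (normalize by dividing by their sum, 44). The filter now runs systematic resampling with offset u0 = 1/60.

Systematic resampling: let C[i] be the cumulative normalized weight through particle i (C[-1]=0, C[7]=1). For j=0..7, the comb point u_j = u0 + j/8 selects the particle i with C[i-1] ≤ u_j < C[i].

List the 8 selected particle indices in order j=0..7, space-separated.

0 0 1 2 2 4 6 7

C = [2/11, 15/44, 23/44, 7/11, 15/22, 3/4, 35/44, 1]
j=0: u_0=1/60 ∈ [0, 2/11) → index 0
j=1: u_1=17/120 ∈ [0, 2/11) → index 0
j=2: u_2=4/15 ∈ [2/11, 15/44) → index 1
j=3: u_3=47/120 ∈ [15/44, 23/44) → index 2
j=4: u_4=31/60 ∈ [15/44, 23/44) → index 2
j=5: u_5=77/120 ∈ [7/11, 15/22) → index 4
j=6: u_6=23/30 ∈ [3/4, 35/44) → index 6
j=7: u_7=107/120 ∈ [35/44, 1) → index 7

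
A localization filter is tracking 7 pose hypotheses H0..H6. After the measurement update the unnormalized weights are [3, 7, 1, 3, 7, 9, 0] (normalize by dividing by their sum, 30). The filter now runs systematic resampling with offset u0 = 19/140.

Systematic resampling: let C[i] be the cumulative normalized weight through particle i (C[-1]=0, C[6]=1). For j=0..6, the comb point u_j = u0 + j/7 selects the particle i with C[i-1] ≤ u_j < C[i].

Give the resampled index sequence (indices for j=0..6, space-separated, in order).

1 1 3 4 5 5 5

C = [1/10, 1/3, 11/30, 7/15, 7/10, 1, 1]
j=0: u_0=19/140 ∈ [1/10, 1/3) → index 1
j=1: u_1=39/140 ∈ [1/10, 1/3) → index 1
j=2: u_2=59/140 ∈ [11/30, 7/15) → index 3
j=3: u_3=79/140 ∈ [7/15, 7/10) → index 4
j=4: u_4=99/140 ∈ [7/10, 1) → index 5
j=5: u_5=17/20 ∈ [7/10, 1) → index 5
j=6: u_6=139/140 ∈ [7/10, 1) → index 5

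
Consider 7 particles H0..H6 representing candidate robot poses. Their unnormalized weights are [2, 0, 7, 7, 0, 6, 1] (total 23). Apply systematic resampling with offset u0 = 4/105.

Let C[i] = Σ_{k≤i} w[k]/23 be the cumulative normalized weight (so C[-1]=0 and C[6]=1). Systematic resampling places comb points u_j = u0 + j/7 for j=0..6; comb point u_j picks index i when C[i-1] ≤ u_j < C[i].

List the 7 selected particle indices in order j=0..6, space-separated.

0 2 2 3 3 5 5

C = [2/23, 2/23, 9/23, 16/23, 16/23, 22/23, 1]
j=0: u_0=4/105 ∈ [0, 2/23) → index 0
j=1: u_1=19/105 ∈ [2/23, 9/23) → index 2
j=2: u_2=34/105 ∈ [2/23, 9/23) → index 2
j=3: u_3=7/15 ∈ [9/23, 16/23) → index 3
j=4: u_4=64/105 ∈ [9/23, 16/23) → index 3
j=5: u_5=79/105 ∈ [16/23, 22/23) → index 5
j=6: u_6=94/105 ∈ [16/23, 22/23) → index 5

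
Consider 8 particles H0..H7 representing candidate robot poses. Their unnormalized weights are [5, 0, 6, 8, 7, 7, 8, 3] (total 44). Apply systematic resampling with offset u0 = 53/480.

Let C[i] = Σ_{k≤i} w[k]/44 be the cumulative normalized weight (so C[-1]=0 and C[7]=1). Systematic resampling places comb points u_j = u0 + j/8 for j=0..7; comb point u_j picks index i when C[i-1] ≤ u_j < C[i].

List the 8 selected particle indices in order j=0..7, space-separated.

0 2 3 4 5 5 6 7

C = [5/44, 5/44, 1/4, 19/44, 13/22, 3/4, 41/44, 1]
j=0: u_0=53/480 ∈ [0, 5/44) → index 0
j=1: u_1=113/480 ∈ [5/44, 1/4) → index 2
j=2: u_2=173/480 ∈ [1/4, 19/44) → index 3
j=3: u_3=233/480 ∈ [19/44, 13/22) → index 4
j=4: u_4=293/480 ∈ [13/22, 3/4) → index 5
j=5: u_5=353/480 ∈ [13/22, 3/4) → index 5
j=6: u_6=413/480 ∈ [3/4, 41/44) → index 6
j=7: u_7=473/480 ∈ [41/44, 1) → index 7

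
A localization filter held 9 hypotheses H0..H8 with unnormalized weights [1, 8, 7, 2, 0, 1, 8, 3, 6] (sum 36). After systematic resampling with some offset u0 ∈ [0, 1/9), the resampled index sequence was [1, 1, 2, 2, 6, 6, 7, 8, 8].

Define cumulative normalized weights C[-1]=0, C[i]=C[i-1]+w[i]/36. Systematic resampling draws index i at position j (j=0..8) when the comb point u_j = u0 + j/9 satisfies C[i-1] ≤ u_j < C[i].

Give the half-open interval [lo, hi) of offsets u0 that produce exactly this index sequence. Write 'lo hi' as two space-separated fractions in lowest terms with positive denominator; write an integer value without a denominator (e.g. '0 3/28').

1/12 1/9

C = [1/36, 1/4, 4/9, 1/2, 1/2, 19/36, 3/4, 5/6, 1]
j=0 picked index 1: u0 ∈ [1/36, 1/4)
j=1 picked index 1: u0 ∈ [-1/12, 5/36)
j=2 picked index 2: u0 ∈ [1/36, 2/9)
j=3 picked index 2: u0 ∈ [-1/12, 1/9)
j=4 picked index 6: u0 ∈ [1/12, 11/36)
j=5 picked index 6: u0 ∈ [-1/36, 7/36)
j=6 picked index 7: u0 ∈ [1/12, 1/6)
j=7 picked index 8: u0 ∈ [1/18, 2/9)
j=8 picked index 8: u0 ∈ [-1/18, 1/9)
intersection: [1/12, 1/9)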